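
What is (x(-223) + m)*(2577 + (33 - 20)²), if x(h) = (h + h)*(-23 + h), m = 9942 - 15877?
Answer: 284982626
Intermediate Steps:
m = -5935
x(h) = 2*h*(-23 + h) (x(h) = (2*h)*(-23 + h) = 2*h*(-23 + h))
(x(-223) + m)*(2577 + (33 - 20)²) = (2*(-223)*(-23 - 223) - 5935)*(2577 + (33 - 20)²) = (2*(-223)*(-246) - 5935)*(2577 + 13²) = (109716 - 5935)*(2577 + 169) = 103781*2746 = 284982626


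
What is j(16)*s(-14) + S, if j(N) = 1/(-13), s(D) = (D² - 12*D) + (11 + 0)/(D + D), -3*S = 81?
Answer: -20009/364 ≈ -54.970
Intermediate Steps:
S = -27 (S = -⅓*81 = -27)
s(D) = D² - 12*D + 11/(2*D) (s(D) = (D² - 12*D) + 11/((2*D)) = (D² - 12*D) + 11*(1/(2*D)) = (D² - 12*D) + 11/(2*D) = D² - 12*D + 11/(2*D))
j(N) = -1/13
j(16)*s(-14) + S = -((-14)² - 12*(-14) + (11/2)/(-14))/13 - 27 = -(196 + 168 + (11/2)*(-1/14))/13 - 27 = -(196 + 168 - 11/28)/13 - 27 = -1/13*10181/28 - 27 = -10181/364 - 27 = -20009/364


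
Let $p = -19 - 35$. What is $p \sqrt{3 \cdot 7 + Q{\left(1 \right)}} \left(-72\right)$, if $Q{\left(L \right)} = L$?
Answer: $3888 \sqrt{22} \approx 18236.0$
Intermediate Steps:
$p = -54$ ($p = -19 - 35 = -54$)
$p \sqrt{3 \cdot 7 + Q{\left(1 \right)}} \left(-72\right) = - 54 \sqrt{3 \cdot 7 + 1} \left(-72\right) = - 54 \sqrt{21 + 1} \left(-72\right) = - 54 \sqrt{22} \left(-72\right) = 3888 \sqrt{22}$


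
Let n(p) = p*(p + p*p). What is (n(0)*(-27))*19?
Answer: 0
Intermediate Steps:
n(p) = p*(p + p²)
(n(0)*(-27))*19 = ((0²*(1 + 0))*(-27))*19 = ((0*1)*(-27))*19 = (0*(-27))*19 = 0*19 = 0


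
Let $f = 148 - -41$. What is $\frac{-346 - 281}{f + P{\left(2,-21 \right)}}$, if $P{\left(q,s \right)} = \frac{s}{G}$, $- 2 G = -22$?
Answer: $- \frac{2299}{686} \approx -3.3513$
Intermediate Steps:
$G = 11$ ($G = \left(- \frac{1}{2}\right) \left(-22\right) = 11$)
$P{\left(q,s \right)} = \frac{s}{11}$
$f = 189$ ($f = 148 + 41 = 189$)
$\frac{-346 - 281}{f + P{\left(2,-21 \right)}} = \frac{-346 - 281}{189 + \frac{1}{11} \left(-21\right)} = - \frac{627}{189 - \frac{21}{11}} = - \frac{627}{\frac{2058}{11}} = \left(-627\right) \frac{11}{2058} = - \frac{2299}{686}$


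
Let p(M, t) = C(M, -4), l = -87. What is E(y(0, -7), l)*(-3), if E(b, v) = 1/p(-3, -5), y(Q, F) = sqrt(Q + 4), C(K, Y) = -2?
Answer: 3/2 ≈ 1.5000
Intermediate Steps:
y(Q, F) = sqrt(4 + Q)
p(M, t) = -2
E(b, v) = -1/2 (E(b, v) = 1/(-2) = -1/2)
E(y(0, -7), l)*(-3) = -1/2*(-3) = 3/2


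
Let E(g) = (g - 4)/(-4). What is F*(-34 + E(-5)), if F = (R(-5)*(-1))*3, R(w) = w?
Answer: -1905/4 ≈ -476.25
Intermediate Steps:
E(g) = 1 - g/4 (E(g) = (-4 + g)*(-¼) = 1 - g/4)
F = 15 (F = -5*(-1)*3 = 5*3 = 15)
F*(-34 + E(-5)) = 15*(-34 + (1 - ¼*(-5))) = 15*(-34 + (1 + 5/4)) = 15*(-34 + 9/4) = 15*(-127/4) = -1905/4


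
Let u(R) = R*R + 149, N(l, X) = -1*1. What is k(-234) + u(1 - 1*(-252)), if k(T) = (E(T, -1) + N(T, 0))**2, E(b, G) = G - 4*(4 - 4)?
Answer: 64162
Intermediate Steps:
N(l, X) = -1
E(b, G) = G (E(b, G) = G - 4*0 = G - 1*0 = G + 0 = G)
u(R) = 149 + R**2 (u(R) = R**2 + 149 = 149 + R**2)
k(T) = 4 (k(T) = (-1 - 1)**2 = (-2)**2 = 4)
k(-234) + u(1 - 1*(-252)) = 4 + (149 + (1 - 1*(-252))**2) = 4 + (149 + (1 + 252)**2) = 4 + (149 + 253**2) = 4 + (149 + 64009) = 4 + 64158 = 64162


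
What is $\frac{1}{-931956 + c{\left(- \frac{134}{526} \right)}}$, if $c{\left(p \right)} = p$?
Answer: $- \frac{263}{245104495} \approx -1.073 \cdot 10^{-6}$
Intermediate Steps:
$\frac{1}{-931956 + c{\left(- \frac{134}{526} \right)}} = \frac{1}{-931956 - \frac{134}{526}} = \frac{1}{-931956 - \frac{67}{263}} = \frac{1}{- \frac{245104495}{263}} = - \frac{263}{245104495}$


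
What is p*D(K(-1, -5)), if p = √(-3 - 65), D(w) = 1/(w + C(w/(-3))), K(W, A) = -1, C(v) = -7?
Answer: -I*√17/4 ≈ -1.0308*I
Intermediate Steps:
D(w) = 1/(-7 + w) (D(w) = 1/(w - 7) = 1/(-7 + w))
p = 2*I*√17 (p = √(-68) = 2*I*√17 ≈ 8.2462*I)
p*D(K(-1, -5)) = (2*I*√17)/(-7 - 1) = (2*I*√17)/(-8) = (2*I*√17)*(-⅛) = -I*√17/4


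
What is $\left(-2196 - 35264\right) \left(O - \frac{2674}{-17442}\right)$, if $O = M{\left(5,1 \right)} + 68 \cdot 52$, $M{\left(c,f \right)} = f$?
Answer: $- \frac{1155547874440}{8721} \approx -1.325 \cdot 10^{8}$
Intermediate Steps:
$O = 3537$ ($O = 1 + 68 \cdot 52 = 1 + 3536 = 3537$)
$\left(-2196 - 35264\right) \left(O - \frac{2674}{-17442}\right) = \left(-2196 - 35264\right) \left(3537 - \frac{2674}{-17442}\right) = - 37460 \left(3537 - - \frac{1337}{8721}\right) = - 37460 \left(3537 + \frac{1337}{8721}\right) = \left(-37460\right) \frac{30847514}{8721} = - \frac{1155547874440}{8721}$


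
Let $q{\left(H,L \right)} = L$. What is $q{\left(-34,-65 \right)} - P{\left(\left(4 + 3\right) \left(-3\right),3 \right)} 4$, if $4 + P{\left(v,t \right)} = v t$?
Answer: $203$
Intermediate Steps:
$P{\left(v,t \right)} = -4 + t v$ ($P{\left(v,t \right)} = -4 + v t = -4 + t v$)
$q{\left(-34,-65 \right)} - P{\left(\left(4 + 3\right) \left(-3\right),3 \right)} 4 = -65 - \left(-4 + 3 \left(4 + 3\right) \left(-3\right)\right) 4 = -65 - \left(-4 + 3 \cdot 7 \left(-3\right)\right) 4 = -65 - \left(-4 + 3 \left(-21\right)\right) 4 = -65 - \left(-4 - 63\right) 4 = -65 - \left(-67\right) 4 = -65 - -268 = -65 + 268 = 203$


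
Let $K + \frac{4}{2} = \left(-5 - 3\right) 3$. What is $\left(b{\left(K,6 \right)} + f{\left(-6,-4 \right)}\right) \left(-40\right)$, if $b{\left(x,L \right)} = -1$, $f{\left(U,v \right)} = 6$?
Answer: $-200$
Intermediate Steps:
$K = -26$ ($K = -2 + \left(-5 - 3\right) 3 = -2 - 24 = -26$)
$\left(b{\left(K,6 \right)} + f{\left(-6,-4 \right)}\right) \left(-40\right) = \left(-1 + 6\right) \left(-40\right) = 5 \left(-40\right) = -200$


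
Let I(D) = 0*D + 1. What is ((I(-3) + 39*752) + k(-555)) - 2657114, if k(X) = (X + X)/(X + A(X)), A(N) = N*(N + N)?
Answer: -2914213567/1109 ≈ -2.6278e+6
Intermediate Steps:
A(N) = 2*N² (A(N) = N*(2*N) = 2*N²)
k(X) = 2*X/(X + 2*X²) (k(X) = (X + X)/(X + 2*X²) = (2*X)/(X + 2*X²) = 2*X/(X + 2*X²))
I(D) = 1 (I(D) = 0 + 1 = 1)
((I(-3) + 39*752) + k(-555)) - 2657114 = ((1 + 39*752) + 2/(1 + 2*(-555))) - 2657114 = ((1 + 29328) + 2/(1 - 1110)) - 2657114 = (29329 + 2/(-1109)) - 2657114 = (29329 + 2*(-1/1109)) - 2657114 = (29329 - 2/1109) - 2657114 = 32525859/1109 - 2657114 = -2914213567/1109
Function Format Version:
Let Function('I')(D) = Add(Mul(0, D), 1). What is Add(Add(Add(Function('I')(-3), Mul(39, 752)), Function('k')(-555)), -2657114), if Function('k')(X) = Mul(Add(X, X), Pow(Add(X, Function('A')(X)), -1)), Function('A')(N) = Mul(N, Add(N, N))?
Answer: Rational(-2914213567, 1109) ≈ -2.6278e+6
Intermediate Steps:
Function('A')(N) = Mul(2, Pow(N, 2)) (Function('A')(N) = Mul(N, Mul(2, N)) = Mul(2, Pow(N, 2)))
Function('k')(X) = Mul(2, X, Pow(Add(X, Mul(2, Pow(X, 2))), -1)) (Function('k')(X) = Mul(Add(X, X), Pow(Add(X, Mul(2, Pow(X, 2))), -1)) = Mul(Mul(2, X), Pow(Add(X, Mul(2, Pow(X, 2))), -1)) = Mul(2, X, Pow(Add(X, Mul(2, Pow(X, 2))), -1)))
Function('I')(D) = 1 (Function('I')(D) = Add(0, 1) = 1)
Add(Add(Add(Function('I')(-3), Mul(39, 752)), Function('k')(-555)), -2657114) = Add(Add(Add(1, Mul(39, 752)), Mul(2, Pow(Add(1, Mul(2, -555)), -1))), -2657114) = Add(Add(Add(1, 29328), Mul(2, Pow(Add(1, -1110), -1))), -2657114) = Add(Add(29329, Mul(2, Pow(-1109, -1))), -2657114) = Add(Add(29329, Mul(2, Rational(-1, 1109))), -2657114) = Add(Add(29329, Rational(-2, 1109)), -2657114) = Add(Rational(32525859, 1109), -2657114) = Rational(-2914213567, 1109)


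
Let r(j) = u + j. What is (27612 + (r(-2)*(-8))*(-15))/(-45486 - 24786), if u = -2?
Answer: -2261/5856 ≈ -0.38610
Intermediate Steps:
r(j) = -2 + j
(27612 + (r(-2)*(-8))*(-15))/(-45486 - 24786) = (27612 + ((-2 - 2)*(-8))*(-15))/(-45486 - 24786) = (27612 - 4*(-8)*(-15))/(-70272) = (27612 + 32*(-15))*(-1/70272) = (27612 - 480)*(-1/70272) = 27132*(-1/70272) = -2261/5856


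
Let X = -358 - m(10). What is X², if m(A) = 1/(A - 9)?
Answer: 128881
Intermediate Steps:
m(A) = 1/(-9 + A)
X = -359 (X = -358 - 1/(-9 + 10) = -358 - 1/1 = -358 - 1*1 = -358 - 1 = -359)
X² = (-359)² = 128881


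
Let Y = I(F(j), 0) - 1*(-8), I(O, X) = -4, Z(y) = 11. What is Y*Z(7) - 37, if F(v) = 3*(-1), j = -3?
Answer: 7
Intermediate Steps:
F(v) = -3
Y = 4 (Y = -4 - 1*(-8) = -4 + 8 = 4)
Y*Z(7) - 37 = 4*11 - 37 = 44 - 37 = 7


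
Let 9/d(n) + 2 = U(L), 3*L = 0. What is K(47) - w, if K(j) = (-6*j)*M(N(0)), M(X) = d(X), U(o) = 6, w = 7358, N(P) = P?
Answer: -15985/2 ≈ -7992.5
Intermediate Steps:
L = 0 (L = (1/3)*0 = 0)
d(n) = 9/4 (d(n) = 9/(-2 + 6) = 9/4)
M(X) = 9/4
K(j) = -27*j/2 (K(j) = -6*j*(9/4) = -27*j/2)
K(47) - w = -27/2*47 - 1*7358 = -1269/2 - 7358 = -15985/2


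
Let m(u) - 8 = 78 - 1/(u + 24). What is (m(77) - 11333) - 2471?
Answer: -1385519/101 ≈ -13718.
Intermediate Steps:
m(u) = 86 - 1/(24 + u) (m(u) = 8 + (78 - 1/(u + 24)) = 8 + (78 - 1/(24 + u)) = 86 - 1/(24 + u))
(m(77) - 11333) - 2471 = ((2063 + 86*77)/(24 + 77) - 11333) - 2471 = ((2063 + 6622)/101 - 11333) - 2471 = ((1/101)*8685 - 11333) - 2471 = (8685/101 - 11333) - 2471 = -1135948/101 - 2471 = -1385519/101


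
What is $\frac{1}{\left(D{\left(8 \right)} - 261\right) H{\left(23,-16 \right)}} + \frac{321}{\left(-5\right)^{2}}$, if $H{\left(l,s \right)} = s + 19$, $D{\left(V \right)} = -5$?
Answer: $\frac{256133}{19950} \approx 12.839$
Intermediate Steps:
$H{\left(l,s \right)} = 19 + s$
$\frac{1}{\left(D{\left(8 \right)} - 261\right) H{\left(23,-16 \right)}} + \frac{321}{\left(-5\right)^{2}} = \frac{1}{\left(-5 - 261\right) \left(19 - 16\right)} + \frac{321}{\left(-5\right)^{2}} = \frac{1}{\left(-266\right) 3} + \frac{321}{25} = \left(- \frac{1}{266}\right) \frac{1}{3} + 321 \cdot \frac{1}{25} = - \frac{1}{798} + \frac{321}{25} = \frac{256133}{19950}$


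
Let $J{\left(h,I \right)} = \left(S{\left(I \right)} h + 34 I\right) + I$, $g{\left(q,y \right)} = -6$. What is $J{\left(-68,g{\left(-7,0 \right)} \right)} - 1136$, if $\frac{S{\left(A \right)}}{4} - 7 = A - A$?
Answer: $-3250$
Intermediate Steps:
$S{\left(A \right)} = 28$ ($S{\left(A \right)} = 28 + 4 \left(A - A\right) = 28 + 4 \cdot 0 = 28 + 0 = 28$)
$J{\left(h,I \right)} = 28 h + 35 I$ ($J{\left(h,I \right)} = \left(28 h + 34 I\right) + I = 28 h + 35 I$)
$J{\left(-68,g{\left(-7,0 \right)} \right)} - 1136 = \left(28 \left(-68\right) + 35 \left(-6\right)\right) - 1136 = \left(-1904 - 210\right) - 1136 = -2114 - 1136 = -3250$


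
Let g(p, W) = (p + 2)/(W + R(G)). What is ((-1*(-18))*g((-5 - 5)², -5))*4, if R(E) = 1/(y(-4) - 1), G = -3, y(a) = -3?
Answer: -9792/7 ≈ -1398.9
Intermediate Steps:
R(E) = -¼ (R(E) = 1/(-3 - 1) = 1/(-4) = -¼)
g(p, W) = (2 + p)/(-¼ + W) (g(p, W) = (p + 2)/(W - ¼) = (2 + p)/(-¼ + W))
((-1*(-18))*g((-5 - 5)², -5))*4 = ((-1*(-18))*(4*(2 + (-5 - 5)²)/(-1 + 4*(-5))))*4 = (18*(4*(2 + (-10)²)/(-1 - 20)))*4 = (18*(4*(2 + 100)/(-21)))*4 = (18*(4*(-1/21)*102))*4 = (18*(-136/7))*4 = -2448/7*4 = -9792/7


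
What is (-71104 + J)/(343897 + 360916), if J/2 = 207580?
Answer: 344056/704813 ≈ 0.48815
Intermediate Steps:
J = 415160 (J = 2*207580 = 415160)
(-71104 + J)/(343897 + 360916) = (-71104 + 415160)/(343897 + 360916) = 344056/704813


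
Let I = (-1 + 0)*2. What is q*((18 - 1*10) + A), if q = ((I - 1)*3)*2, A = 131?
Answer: -2502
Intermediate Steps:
I = -2 (I = -1*2 = -2)
q = -18 (q = ((-2 - 1)*3)*2 = -3*3*2 = -9*2 = -18)
q*((18 - 1*10) + A) = -18*((18 - 1*10) + 131) = -18*((18 - 10) + 131) = -18*(8 + 131) = -18*139 = -2502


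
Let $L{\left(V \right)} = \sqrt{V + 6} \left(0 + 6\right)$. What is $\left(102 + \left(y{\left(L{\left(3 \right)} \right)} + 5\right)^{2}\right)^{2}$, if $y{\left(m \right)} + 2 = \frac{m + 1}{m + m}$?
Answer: $\frac{21999119041}{1679616} \approx 13098.0$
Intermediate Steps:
$L{\left(V \right)} = 6 \sqrt{6 + V}$ ($L{\left(V \right)} = \sqrt{6 + V} 6 = 6 \sqrt{6 + V}$)
$y{\left(m \right)} = -2 + \frac{1 + m}{2 m}$ ($y{\left(m \right)} = -2 + \frac{m + 1}{m + m} = -2 + \frac{1 + m}{2 m}$)
$\left(102 + \left(y{\left(L{\left(3 \right)} \right)} + 5\right)^{2}\right)^{2} = \left(102 + \left(\frac{1 - 3 \cdot 6 \sqrt{6 + 3}}{2 \cdot 6 \sqrt{6 + 3}} + 5\right)^{2}\right)^{2} = \left(102 + \left(\frac{1 - 3 \cdot 6 \sqrt{9}}{2 \cdot 6 \sqrt{9}} + 5\right)^{2}\right)^{2} = \left(102 + \left(\frac{1 - 3 \cdot 6 \cdot 3}{2 \cdot 6 \cdot 3} + 5\right)^{2}\right)^{2} = \left(102 + \left(\frac{1 - 54}{2 \cdot 18} + 5\right)^{2}\right)^{2} = \left(102 + \left(\frac{1}{2} \cdot \frac{1}{18} \left(1 - 54\right) + 5\right)^{2}\right)^{2} = \left(102 + \left(\frac{1}{2} \cdot \frac{1}{18} \left(-53\right) + 5\right)^{2}\right)^{2} = \left(102 + \left(- \frac{53}{36} + 5\right)^{2}\right)^{2} = \left(102 + \left(\frac{127}{36}\right)^{2}\right)^{2} = \left(102 + \frac{16129}{1296}\right)^{2} = \left(\frac{148321}{1296}\right)^{2} = \frac{21999119041}{1679616}$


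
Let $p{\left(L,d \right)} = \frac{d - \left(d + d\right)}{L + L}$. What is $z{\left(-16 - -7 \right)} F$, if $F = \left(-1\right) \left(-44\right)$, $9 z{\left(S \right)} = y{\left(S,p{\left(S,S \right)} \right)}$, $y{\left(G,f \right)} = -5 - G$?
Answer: $\frac{176}{9} \approx 19.556$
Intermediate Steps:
$p{\left(L,d \right)} = - \frac{d}{2 L}$ ($p{\left(L,d \right)} = \frac{d - 2 d}{2 L} = \left(d - 2 d\right) \frac{1}{2 L} = - d \frac{1}{2 L} = - \frac{d}{2 L}$)
$z{\left(S \right)} = - \frac{5}{9} - \frac{S}{9}$ ($z{\left(S \right)} = \frac{-5 - S}{9} = - \frac{5}{9} - \frac{S}{9}$)
$F = 44$
$z{\left(-16 - -7 \right)} F = \left(- \frac{5}{9} - \frac{-16 - -7}{9}\right) 44 = \left(- \frac{5}{9} - \frac{-16 + 7}{9}\right) 44 = \left(- \frac{5}{9} - -1\right) 44 = \left(- \frac{5}{9} + 1\right) 44 = \frac{4}{9} \cdot 44 = \frac{176}{9}$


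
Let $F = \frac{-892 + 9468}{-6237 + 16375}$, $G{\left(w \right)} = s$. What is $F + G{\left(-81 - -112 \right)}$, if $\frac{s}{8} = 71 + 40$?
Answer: $\frac{4505560}{5069} \approx 888.85$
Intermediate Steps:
$s = 888$ ($s = 8 \left(71 + 40\right) = 8 \cdot 111 = 888$)
$G{\left(w \right)} = 888$
$F = \frac{4288}{5069}$ ($F = \frac{8576}{10138} = 8576 \cdot \frac{1}{10138} = \frac{4288}{5069} \approx 0.84593$)
$F + G{\left(-81 - -112 \right)} = \frac{4288}{5069} + 888 = \frac{4505560}{5069}$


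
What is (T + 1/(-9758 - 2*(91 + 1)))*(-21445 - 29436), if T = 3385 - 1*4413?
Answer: 520023002137/9942 ≈ 5.2306e+7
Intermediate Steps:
T = -1028 (T = 3385 - 4413 = -1028)
(T + 1/(-9758 - 2*(91 + 1)))*(-21445 - 29436) = (-1028 + 1/(-9758 - 2*(91 + 1)))*(-21445 - 29436) = (-1028 + 1/(-9758 - 2*92))*(-50881) = (-1028 + 1/(-9758 - 184))*(-50881) = (-1028 + 1/(-9942))*(-50881) = (-1028 - 1/9942)*(-50881) = -10220377/9942*(-50881) = 520023002137/9942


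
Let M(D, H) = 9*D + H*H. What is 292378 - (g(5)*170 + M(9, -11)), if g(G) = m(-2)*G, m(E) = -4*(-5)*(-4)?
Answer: 360176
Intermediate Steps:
m(E) = -80 (m(E) = 20*(-4) = -80)
g(G) = -80*G
M(D, H) = H² + 9*D (M(D, H) = 9*D + H² = H² + 9*D)
292378 - (g(5)*170 + M(9, -11)) = 292378 - (-80*5*170 + ((-11)² + 9*9)) = 292378 - (-400*170 + (121 + 81)) = 292378 - (-68000 + 202) = 292378 - 1*(-67798) = 292378 + 67798 = 360176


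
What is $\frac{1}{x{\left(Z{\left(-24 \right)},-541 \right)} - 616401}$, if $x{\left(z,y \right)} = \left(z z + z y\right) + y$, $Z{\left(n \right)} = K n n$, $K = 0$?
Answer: $- \frac{1}{616942} \approx -1.6209 \cdot 10^{-6}$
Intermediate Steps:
$Z{\left(n \right)} = 0$ ($Z{\left(n \right)} = 0 n n = 0 n = 0$)
$x{\left(z,y \right)} = y + z^{2} + y z$ ($x{\left(z,y \right)} = \left(z^{2} + y z\right) + y = y + z^{2} + y z$)
$\frac{1}{x{\left(Z{\left(-24 \right)},-541 \right)} - 616401} = \frac{1}{\left(-541 + 0^{2} - 0\right) - 616401} = \frac{1}{\left(-541 + 0 + 0\right) - 616401} = \frac{1}{-541 - 616401} = \frac{1}{-616942} = - \frac{1}{616942}$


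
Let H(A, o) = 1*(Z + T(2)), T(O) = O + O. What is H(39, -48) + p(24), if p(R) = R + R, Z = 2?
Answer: 54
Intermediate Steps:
T(O) = 2*O
p(R) = 2*R
H(A, o) = 6 (H(A, o) = 1*(2 + 2*2) = 1*(2 + 4) = 1*6 = 6)
H(39, -48) + p(24) = 6 + 2*24 = 6 + 48 = 54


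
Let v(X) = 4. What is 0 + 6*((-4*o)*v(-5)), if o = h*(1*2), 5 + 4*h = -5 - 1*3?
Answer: 624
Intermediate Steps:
h = -13/4 (h = -5/4 + (-5 - 1*3)/4 = -5/4 + (-5 - 3)/4 = -5/4 + (¼)*(-8) = -5/4 - 2 = -13/4 ≈ -3.2500)
o = -13/2 (o = -13*2/4 = -13/4*2 = -13/2 ≈ -6.5000)
0 + 6*((-4*o)*v(-5)) = 0 + 6*(-4*(-13/2)*4) = 0 + 6*(26*4) = 0 + 6*104 = 0 + 624 = 624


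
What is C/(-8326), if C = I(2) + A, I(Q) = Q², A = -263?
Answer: 259/8326 ≈ 0.031107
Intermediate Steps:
C = -259 (C = 2² - 263 = 4 - 263 = -259)
C/(-8326) = -259/(-8326) = -259*(-1/8326) = 259/8326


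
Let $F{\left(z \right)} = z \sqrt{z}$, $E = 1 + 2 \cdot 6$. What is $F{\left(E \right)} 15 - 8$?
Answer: $-8 + 195 \sqrt{13} \approx 695.08$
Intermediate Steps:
$E = 13$ ($E = 1 + 12 = 13$)
$F{\left(z \right)} = z^{\frac{3}{2}}$
$F{\left(E \right)} 15 - 8 = 13^{\frac{3}{2}} \cdot 15 - 8 = 13 \sqrt{13} \cdot 15 - 8 = 195 \sqrt{13} - 8 = -8 + 195 \sqrt{13}$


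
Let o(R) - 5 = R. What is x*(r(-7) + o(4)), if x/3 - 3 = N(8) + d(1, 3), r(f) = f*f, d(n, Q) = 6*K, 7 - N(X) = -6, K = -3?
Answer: -348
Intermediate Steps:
o(R) = 5 + R
N(X) = 13 (N(X) = 7 - 1*(-6) = 7 + 6 = 13)
d(n, Q) = -18 (d(n, Q) = 6*(-3) = -18)
r(f) = f**2
x = -6 (x = 9 + 3*(13 - 18) = 9 + 3*(-5) = 9 - 15 = -6)
x*(r(-7) + o(4)) = -6*((-7)**2 + (5 + 4)) = -6*(49 + 9) = -6*58 = -348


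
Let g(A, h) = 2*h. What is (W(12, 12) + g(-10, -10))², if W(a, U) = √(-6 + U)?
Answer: (20 - √6)² ≈ 308.02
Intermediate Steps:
(W(12, 12) + g(-10, -10))² = (√(-6 + 12) + 2*(-10))² = (√6 - 20)² = (-20 + √6)²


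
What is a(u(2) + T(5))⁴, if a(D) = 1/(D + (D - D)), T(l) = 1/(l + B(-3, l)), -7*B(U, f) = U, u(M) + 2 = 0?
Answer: 2085136/22667121 ≈ 0.091989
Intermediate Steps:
u(M) = -2 (u(M) = -2 + 0 = -2)
B(U, f) = -U/7
T(l) = 1/(3/7 + l) (T(l) = 1/(l - ⅐*(-3)) = 1/(l + 3/7) = 1/(3/7 + l))
a(D) = 1/D (a(D) = 1/(D + 0) = 1/D)
a(u(2) + T(5))⁴ = (1/(-2 + 7/(3 + 7*5)))⁴ = (1/(-2 + 7/(3 + 35)))⁴ = (1/(-2 + 7/38))⁴ = (1/(-69/38))⁴ = (-38/69)⁴ = 2085136/22667121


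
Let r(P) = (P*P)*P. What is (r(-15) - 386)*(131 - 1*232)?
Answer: 379861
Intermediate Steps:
r(P) = P³ (r(P) = P²*P = P³)
(r(-15) - 386)*(131 - 1*232) = ((-15)³ - 386)*(131 - 1*232) = (-3375 - 386)*(131 - 232) = -3761*(-101) = 379861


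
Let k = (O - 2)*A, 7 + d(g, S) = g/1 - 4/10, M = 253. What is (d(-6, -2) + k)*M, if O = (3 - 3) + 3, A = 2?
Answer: -14421/5 ≈ -2884.2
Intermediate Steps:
O = 3 (O = 0 + 3 = 3)
d(g, S) = -37/5 + g (d(g, S) = -7 + (g/1 - 4/10) = -7 + (g*1 - 4*1/10) = -7 + (g - 2/5) = -7 + (-2/5 + g) = -37/5 + g)
k = 2 (k = (3 - 2)*2 = 1*2 = 2)
(d(-6, -2) + k)*M = ((-37/5 - 6) + 2)*253 = (-67/5 + 2)*253 = -57/5*253 = -14421/5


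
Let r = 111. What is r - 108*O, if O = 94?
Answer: -10041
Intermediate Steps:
r - 108*O = 111 - 108*94 = 111 - 10152 = -10041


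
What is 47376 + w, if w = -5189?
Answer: 42187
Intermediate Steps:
47376 + w = 47376 - 5189 = 42187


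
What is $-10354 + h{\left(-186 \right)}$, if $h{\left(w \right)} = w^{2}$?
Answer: $24242$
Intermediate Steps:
$-10354 + h{\left(-186 \right)} = -10354 + \left(-186\right)^{2} = -10354 + 34596 = 24242$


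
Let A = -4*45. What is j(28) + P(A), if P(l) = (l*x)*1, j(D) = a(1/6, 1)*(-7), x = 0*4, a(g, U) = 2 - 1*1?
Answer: -7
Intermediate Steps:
a(g, U) = 1 (a(g, U) = 2 - 1 = 1)
A = -180
x = 0
j(D) = -7 (j(D) = 1*(-7) = -7)
P(l) = 0 (P(l) = (l*0)*1 = 0*1 = 0)
j(28) + P(A) = -7 + 0 = -7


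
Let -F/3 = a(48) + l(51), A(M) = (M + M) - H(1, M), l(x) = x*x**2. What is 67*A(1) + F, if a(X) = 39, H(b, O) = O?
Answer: -398003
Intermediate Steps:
l(x) = x**3
A(M) = M (A(M) = (M + M) - M = 2*M - M = M)
F = -398070 (F = -3*(39 + 51**3) = -3*(39 + 132651) = -3*132690 = -398070)
67*A(1) + F = 67*1 - 398070 = 67 - 398070 = -398003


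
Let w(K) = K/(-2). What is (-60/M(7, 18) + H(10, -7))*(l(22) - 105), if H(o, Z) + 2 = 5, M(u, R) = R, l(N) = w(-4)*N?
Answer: 61/3 ≈ 20.333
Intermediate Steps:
w(K) = -K/2 (w(K) = K*(-½) = -K/2)
l(N) = 2*N (l(N) = (-½*(-4))*N = 2*N)
H(o, Z) = 3 (H(o, Z) = -2 + 5 = 3)
(-60/M(7, 18) + H(10, -7))*(l(22) - 105) = (-60/18 + 3)*(2*22 - 105) = (-60*1/18 + 3)*(44 - 105) = (-10/3 + 3)*(-61) = -⅓*(-61) = 61/3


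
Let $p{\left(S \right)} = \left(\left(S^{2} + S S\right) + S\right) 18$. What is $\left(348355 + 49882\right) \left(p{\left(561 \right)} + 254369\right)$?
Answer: $4617328232251$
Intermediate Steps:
$p{\left(S \right)} = 18 S + 36 S^{2}$ ($p{\left(S \right)} = \left(\left(S^{2} + S^{2}\right) + S\right) 18 = \left(2 S^{2} + S\right) 18 = \left(S + 2 S^{2}\right) 18 = 18 S + 36 S^{2}$)
$\left(348355 + 49882\right) \left(p{\left(561 \right)} + 254369\right) = \left(348355 + 49882\right) \left(18 \cdot 561 \left(1 + 2 \cdot 561\right) + 254369\right) = 398237 \left(18 \cdot 561 \left(1 + 1122\right) + 254369\right) = 398237 \left(18 \cdot 561 \cdot 1123 + 254369\right) = 398237 \left(11340054 + 254369\right) = 398237 \cdot 11594423 = 4617328232251$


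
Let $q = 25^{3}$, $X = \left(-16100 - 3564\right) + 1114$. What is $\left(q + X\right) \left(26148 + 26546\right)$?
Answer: $-154129950$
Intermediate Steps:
$X = -18550$ ($X = \left(-16100 - 3564\right) + 1114 = -19664 + 1114 = -18550$)
$q = 15625$
$\left(q + X\right) \left(26148 + 26546\right) = \left(15625 - 18550\right) \left(26148 + 26546\right) = \left(-2925\right) 52694 = -154129950$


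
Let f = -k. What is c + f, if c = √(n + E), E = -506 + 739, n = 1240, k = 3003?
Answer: -3003 + √1473 ≈ -2964.6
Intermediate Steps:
E = 233
c = √1473 (c = √(1240 + 233) = √1473 ≈ 38.380)
f = -3003 (f = -1*3003 = -3003)
c + f = √1473 - 3003 = -3003 + √1473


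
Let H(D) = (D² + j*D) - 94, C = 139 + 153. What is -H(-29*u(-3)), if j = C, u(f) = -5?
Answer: -63271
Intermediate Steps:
C = 292
j = 292
H(D) = -94 + D² + 292*D (H(D) = (D² + 292*D) - 94 = -94 + D² + 292*D)
-H(-29*u(-3)) = -(-94 + (-29*(-5))² + 292*(-29*(-5))) = -(-94 + 145² + 292*145) = -(-94 + 21025 + 42340) = -1*63271 = -63271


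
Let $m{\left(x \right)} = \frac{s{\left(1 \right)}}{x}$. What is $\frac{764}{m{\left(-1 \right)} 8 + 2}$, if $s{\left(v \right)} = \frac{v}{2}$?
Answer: $-382$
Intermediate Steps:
$s{\left(v \right)} = \frac{v}{2}$ ($s{\left(v \right)} = v \frac{1}{2} = \frac{v}{2}$)
$m{\left(x \right)} = \frac{1}{2 x}$ ($m{\left(x \right)} = \frac{\frac{1}{2} \cdot 1}{x} = \frac{1}{2 x}$)
$\frac{764}{m{\left(-1 \right)} 8 + 2} = \frac{764}{\frac{1}{2 \left(-1\right)} 8 + 2} = \frac{764}{\frac{1}{2} \left(-1\right) 8 + 2} = \frac{764}{\left(- \frac{1}{2}\right) 8 + 2} = \frac{764}{-4 + 2} = \frac{764}{-2} = 764 \left(- \frac{1}{2}\right) = -382$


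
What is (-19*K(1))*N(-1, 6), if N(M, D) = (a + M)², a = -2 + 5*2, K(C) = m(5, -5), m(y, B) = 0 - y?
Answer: 4655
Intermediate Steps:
m(y, B) = -y
K(C) = -5 (K(C) = -1*5 = -5)
a = 8 (a = -2 + 10 = 8)
N(M, D) = (8 + M)²
(-19*K(1))*N(-1, 6) = (-19*(-5))*(8 - 1)² = 95*7² = 95*49 = 4655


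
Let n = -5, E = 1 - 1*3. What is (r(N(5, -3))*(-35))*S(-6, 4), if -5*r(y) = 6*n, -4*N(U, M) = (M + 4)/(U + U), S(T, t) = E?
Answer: 420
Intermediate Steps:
E = -2 (E = 1 - 3 = -2)
S(T, t) = -2
N(U, M) = -(4 + M)/(8*U) (N(U, M) = -(M + 4)/(4*(U + U)) = -(4 + M)/(4*(2*U)) = -(4 + M)*1/(2*U)/4 = -(4 + M)/(8*U))
r(y) = 6 (r(y) = -6*(-5)/5 = -⅕*(-30) = 6)
(r(N(5, -3))*(-35))*S(-6, 4) = (6*(-35))*(-2) = -210*(-2) = 420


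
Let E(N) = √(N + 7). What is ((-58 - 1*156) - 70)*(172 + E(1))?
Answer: -48848 - 568*√2 ≈ -49651.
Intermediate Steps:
E(N) = √(7 + N)
((-58 - 1*156) - 70)*(172 + E(1)) = ((-58 - 1*156) - 70)*(172 + √(7 + 1)) = ((-58 - 156) - 70)*(172 + √8) = (-214 - 70)*(172 + 2*√2) = -284*(172 + 2*√2) = -48848 - 568*√2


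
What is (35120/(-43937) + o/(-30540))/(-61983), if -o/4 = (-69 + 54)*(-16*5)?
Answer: 1595680/154020406571 ≈ 1.0360e-5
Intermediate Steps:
o = -4800 (o = -4*(-69 + 54)*(-16*5) = -(-60)*(-80) = -4*1200 = -4800)
(35120/(-43937) + o/(-30540))/(-61983) = (35120/(-43937) - 4800/(-30540))/(-61983) = (35120*(-1/43937) - 4800*(-1/30540))*(-1/61983) = (-35120/43937 + 80/509)*(-1/61983) = -14361120/22363933*(-1/61983) = 1595680/154020406571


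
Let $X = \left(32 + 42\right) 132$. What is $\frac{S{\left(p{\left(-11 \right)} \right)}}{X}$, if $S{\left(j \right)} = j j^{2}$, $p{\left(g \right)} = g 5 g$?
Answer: $\frac{20131375}{888} \approx 22670.0$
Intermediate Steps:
$p{\left(g \right)} = 5 g^{2}$
$S{\left(j \right)} = j^{3}$
$X = 9768$ ($X = 74 \cdot 132 = 9768$)
$\frac{S{\left(p{\left(-11 \right)} \right)}}{X} = \frac{\left(5 \left(-11\right)^{2}\right)^{3}}{9768} = \left(5 \cdot 121\right)^{3} \cdot \frac{1}{9768} = 605^{3} \cdot \frac{1}{9768} = 221445125 \cdot \frac{1}{9768} = \frac{20131375}{888}$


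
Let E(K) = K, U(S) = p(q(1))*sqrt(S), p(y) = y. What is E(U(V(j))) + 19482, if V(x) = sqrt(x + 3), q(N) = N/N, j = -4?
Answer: 19482 + sqrt(I) ≈ 19483.0 + 0.70711*I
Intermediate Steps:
q(N) = 1
V(x) = sqrt(3 + x)
U(S) = sqrt(S) (U(S) = 1*sqrt(S) = sqrt(S))
E(U(V(j))) + 19482 = sqrt(sqrt(3 - 4)) + 19482 = sqrt(sqrt(-1)) + 19482 = sqrt(I) + 19482 = 19482 + sqrt(I)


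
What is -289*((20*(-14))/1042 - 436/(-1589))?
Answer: -1357144/827869 ≈ -1.6393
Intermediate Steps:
-289*((20*(-14))/1042 - 436/(-1589)) = -289*(-280*1/1042 - 436*(-1/1589)) = -289*(-140/521 + 436/1589) = -289*4696/827869 = -1357144/827869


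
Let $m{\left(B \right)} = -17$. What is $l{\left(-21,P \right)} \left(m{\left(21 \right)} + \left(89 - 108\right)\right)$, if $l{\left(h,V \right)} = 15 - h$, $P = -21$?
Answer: $-1296$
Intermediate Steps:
$l{\left(-21,P \right)} \left(m{\left(21 \right)} + \left(89 - 108\right)\right) = \left(15 - -21\right) \left(-17 + \left(89 - 108\right)\right) = \left(15 + 21\right) \left(-17 - 19\right) = 36 \left(-36\right) = -1296$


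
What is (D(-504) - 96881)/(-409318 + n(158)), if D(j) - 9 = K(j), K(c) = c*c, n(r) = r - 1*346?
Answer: -78572/204753 ≈ -0.38374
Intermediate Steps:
n(r) = -346 + r (n(r) = r - 346 = -346 + r)
K(c) = c²
D(j) = 9 + j²
(D(-504) - 96881)/(-409318 + n(158)) = ((9 + (-504)²) - 96881)/(-409318 + (-346 + 158)) = ((9 + 254016) - 96881)/(-409318 - 188) = (254025 - 96881)/(-409506) = 157144*(-1/409506) = -78572/204753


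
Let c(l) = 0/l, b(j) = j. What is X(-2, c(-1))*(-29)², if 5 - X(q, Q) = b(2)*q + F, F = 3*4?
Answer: -2523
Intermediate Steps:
c(l) = 0
F = 12
X(q, Q) = -7 - 2*q (X(q, Q) = 5 - (2*q + 12) = 5 - (12 + 2*q) = 5 + (-12 - 2*q) = -7 - 2*q)
X(-2, c(-1))*(-29)² = (-7 - 2*(-2))*(-29)² = (-7 + 4)*841 = -3*841 = -2523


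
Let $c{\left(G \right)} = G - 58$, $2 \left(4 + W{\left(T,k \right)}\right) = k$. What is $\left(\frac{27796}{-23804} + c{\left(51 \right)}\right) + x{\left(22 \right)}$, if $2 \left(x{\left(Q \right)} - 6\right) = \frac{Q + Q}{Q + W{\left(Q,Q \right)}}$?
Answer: $- \frac{243178}{172579} \approx -1.4091$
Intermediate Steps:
$W{\left(T,k \right)} = -4 + \frac{k}{2}$
$x{\left(Q \right)} = 6 + \frac{Q}{-4 + \frac{3 Q}{2}}$ ($x{\left(Q \right)} = 6 + \frac{\left(Q + Q\right) \frac{1}{Q + \left(-4 + \frac{Q}{2}\right)}}{2} = 6 + \frac{2 Q \frac{1}{-4 + \frac{3 Q}{2}}}{2} = 6 + \frac{Q}{-4 + \frac{3 Q}{2}}$)
$c{\left(G \right)} = -58 + G$
$\left(\frac{27796}{-23804} + c{\left(51 \right)}\right) + x{\left(22 \right)} = \left(\frac{27796}{-23804} + \left(-58 + 51\right)\right) + \frac{4 \left(-12 + 5 \cdot 22\right)}{-8 + 3 \cdot 22} = \left(27796 \left(- \frac{1}{23804}\right) - 7\right) + \frac{4 \left(-12 + 110\right)}{-8 + 66} = \left(- \frac{6949}{5951} - 7\right) + 4 \cdot \frac{1}{58} \cdot 98 = - \frac{48606}{5951} + 4 \cdot \frac{1}{58} \cdot 98 = - \frac{48606}{5951} + \frac{196}{29} = - \frac{243178}{172579}$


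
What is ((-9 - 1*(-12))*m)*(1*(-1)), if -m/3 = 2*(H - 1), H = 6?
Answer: 90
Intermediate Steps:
m = -30 (m = -6*(6 - 1) = -6*5 = -3*10 = -30)
((-9 - 1*(-12))*m)*(1*(-1)) = ((-9 - 1*(-12))*(-30))*(1*(-1)) = ((-9 + 12)*(-30))*(-1) = (3*(-30))*(-1) = -90*(-1) = 90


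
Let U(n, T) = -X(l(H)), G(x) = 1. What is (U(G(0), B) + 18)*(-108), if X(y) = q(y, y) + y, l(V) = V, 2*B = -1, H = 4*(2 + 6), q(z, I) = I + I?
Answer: 8424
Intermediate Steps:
q(z, I) = 2*I
H = 32 (H = 4*8 = 32)
B = -½ (B = (½)*(-1) = -½ ≈ -0.50000)
X(y) = 3*y (X(y) = 2*y + y = 3*y)
U(n, T) = -96 (U(n, T) = -3*32 = -1*96 = -96)
(U(G(0), B) + 18)*(-108) = (-96 + 18)*(-108) = -78*(-108) = 8424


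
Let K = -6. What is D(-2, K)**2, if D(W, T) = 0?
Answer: 0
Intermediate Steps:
D(-2, K)**2 = 0**2 = 0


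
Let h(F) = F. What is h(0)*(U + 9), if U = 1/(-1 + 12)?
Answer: 0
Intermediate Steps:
U = 1/11 ≈ 0.090909
h(0)*(U + 9) = 0*(1/11 + 9) = 0*(100/11) = 0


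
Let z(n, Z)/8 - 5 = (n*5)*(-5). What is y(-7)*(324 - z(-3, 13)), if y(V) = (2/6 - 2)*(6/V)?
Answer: -3160/7 ≈ -451.43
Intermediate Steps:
z(n, Z) = 40 - 200*n (z(n, Z) = 40 + 8*((n*5)*(-5)) = 40 + 8*((5*n)*(-5)) = 40 + 8*(-25*n) = 40 - 200*n)
y(V) = -10/V (y(V) = (2*(1/6) - 2)*(6/V) = (1/3 - 2)*(6/V) = -10/V)
y(-7)*(324 - z(-3, 13)) = (-10/(-7))*(324 - (40 - 200*(-3))) = (-10*(-1/7))*(324 - (40 + 600)) = 10*(324 - 1*640)/7 = 10*(324 - 640)/7 = (10/7)*(-316) = -3160/7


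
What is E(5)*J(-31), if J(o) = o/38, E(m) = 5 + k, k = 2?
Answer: -217/38 ≈ -5.7105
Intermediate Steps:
E(m) = 7 (E(m) = 5 + 2 = 7)
J(o) = o/38 (J(o) = o*(1/38) = o/38)
E(5)*J(-31) = 7*((1/38)*(-31)) = 7*(-31/38) = -217/38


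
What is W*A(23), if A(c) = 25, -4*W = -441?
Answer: 11025/4 ≈ 2756.3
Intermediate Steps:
W = 441/4 (W = -1/4*(-441) = 441/4 ≈ 110.25)
W*A(23) = (441/4)*25 = 11025/4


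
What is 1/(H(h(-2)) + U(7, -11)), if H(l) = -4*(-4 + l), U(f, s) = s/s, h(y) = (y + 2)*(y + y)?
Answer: 1/17 ≈ 0.058824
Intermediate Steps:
h(y) = 2*y*(2 + y) (h(y) = (2 + y)*(2*y) = 2*y*(2 + y))
U(f, s) = 1
H(l) = 16 - 4*l
1/(H(h(-2)) + U(7, -11)) = 1/((16 - 8*(-2)*(2 - 2)) + 1) = 1/((16 - 8*(-2)*0) + 1) = 1/((16 - 4*0) + 1) = 1/((16 + 0) + 1) = 1/(16 + 1) = 1/17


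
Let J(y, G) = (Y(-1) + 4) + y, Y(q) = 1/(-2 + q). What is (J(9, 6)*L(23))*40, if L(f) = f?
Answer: 34960/3 ≈ 11653.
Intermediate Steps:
J(y, G) = 11/3 + y (J(y, G) = (1/(-2 - 1) + 4) + y = (1/(-3) + 4) + y = (-⅓ + 4) + y = 11/3 + y)
(J(9, 6)*L(23))*40 = ((11/3 + 9)*23)*40 = ((38/3)*23)*40 = (874/3)*40 = 34960/3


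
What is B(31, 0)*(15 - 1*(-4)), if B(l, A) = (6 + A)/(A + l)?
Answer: 114/31 ≈ 3.6774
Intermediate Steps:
B(l, A) = (6 + A)/(A + l)
B(31, 0)*(15 - 1*(-4)) = ((6 + 0)/(0 + 31))*(15 - 1*(-4)) = (6/31)*(15 + 4) = ((1/31)*6)*19 = (6/31)*19 = 114/31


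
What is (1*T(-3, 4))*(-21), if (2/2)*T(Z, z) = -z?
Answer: 84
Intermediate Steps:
T(Z, z) = -z
(1*T(-3, 4))*(-21) = (1*(-1*4))*(-21) = (1*(-4))*(-21) = -4*(-21) = 84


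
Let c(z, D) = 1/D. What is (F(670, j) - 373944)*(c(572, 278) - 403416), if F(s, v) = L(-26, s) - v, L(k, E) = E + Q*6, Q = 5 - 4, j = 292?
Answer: 20947311066660/139 ≈ 1.5070e+11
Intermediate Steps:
Q = 1
L(k, E) = 6 + E (L(k, E) = E + 1*6 = E + 6 = 6 + E)
F(s, v) = 6 + s - v (F(s, v) = (6 + s) - v = 6 + s - v)
(F(670, j) - 373944)*(c(572, 278) - 403416) = ((6 + 670 - 1*292) - 373944)*(1/278 - 403416) = ((6 + 670 - 292) - 373944)*(1/278 - 403416) = (384 - 373944)*(-112149647/278) = -373560*(-112149647/278) = 20947311066660/139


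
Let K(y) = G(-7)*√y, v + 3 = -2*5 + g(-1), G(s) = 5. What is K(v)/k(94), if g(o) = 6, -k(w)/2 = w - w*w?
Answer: 5*I*√7/17484 ≈ 0.00075662*I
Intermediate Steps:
k(w) = -2*w + 2*w² (k(w) = -2*(w - w*w) = -2*(w - w²) = -2*w + 2*w²)
v = -7 (v = -3 + (-2*5 + 6) = -3 + (-10 + 6) = -3 - 4 = -7)
K(y) = 5*√y
K(v)/k(94) = (5*√(-7))/((2*94*(-1 + 94))) = (5*(I*√7))/((2*94*93)) = (5*I*√7)/17484 = (5*I*√7)*(1/17484) = 5*I*√7/17484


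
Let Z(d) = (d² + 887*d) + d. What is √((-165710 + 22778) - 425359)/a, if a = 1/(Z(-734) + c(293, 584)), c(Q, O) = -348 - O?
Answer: -113968*I*√568291 ≈ -8.5915e+7*I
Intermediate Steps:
Z(d) = d² + 888*d
a = -1/113968 (a = 1/(-734*(888 - 734) + (-348 - 1*584)) = 1/(-734*154 + (-348 - 584)) = 1/(-113036 - 932) = 1/(-113968) = -1/113968 ≈ -8.7744e-6)
√((-165710 + 22778) - 425359)/a = √((-165710 + 22778) - 425359)/(-1/113968) = √(-142932 - 425359)*(-113968) = √(-568291)*(-113968) = (I*√568291)*(-113968) = -113968*I*√568291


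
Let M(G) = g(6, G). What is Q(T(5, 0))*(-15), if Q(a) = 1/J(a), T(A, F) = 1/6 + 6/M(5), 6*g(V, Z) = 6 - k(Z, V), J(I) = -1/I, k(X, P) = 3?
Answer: 365/2 ≈ 182.50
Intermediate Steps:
g(V, Z) = ½ (g(V, Z) = (6 - 1*3)/6 = (6 - 3)/6 = (⅙)*3 = ½)
M(G) = ½
T(A, F) = 73/6 (T(A, F) = 1/6 + 6/(½) = 1*(⅙) + 6*2 = ⅙ + 12 = 73/6)
Q(a) = -a (Q(a) = 1/(-1/a) = -a)
Q(T(5, 0))*(-15) = -1*73/6*(-15) = -73/6*(-15) = 365/2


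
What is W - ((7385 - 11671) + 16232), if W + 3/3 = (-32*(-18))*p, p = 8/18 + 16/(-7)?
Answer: -91053/7 ≈ -13008.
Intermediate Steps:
p = -116/63 (p = 8*(1/18) + 16*(-⅐) = 4/9 - 16/7 = -116/63 ≈ -1.8413)
W = -7431/7 (W = -1 - 32*(-18)*(-116/63) = -1 + 576*(-116/63) = -1 - 7424/7 = -7431/7 ≈ -1061.6)
W - ((7385 - 11671) + 16232) = -7431/7 - ((7385 - 11671) + 16232) = -7431/7 - (-4286 + 16232) = -7431/7 - 1*11946 = -7431/7 - 11946 = -91053/7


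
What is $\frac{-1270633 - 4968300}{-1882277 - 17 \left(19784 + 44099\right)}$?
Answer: $\frac{6238933}{2968288} \approx 2.1019$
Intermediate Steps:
$\frac{-1270633 - 4968300}{-1882277 - 17 \left(19784 + 44099\right)} = - \frac{6238933}{-1882277 - 1086011} = - \frac{6238933}{-2968288} = \left(-6238933\right) \left(- \frac{1}{2968288}\right) = \frac{6238933}{2968288}$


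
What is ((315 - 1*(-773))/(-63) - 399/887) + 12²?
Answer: 7056671/55881 ≈ 126.28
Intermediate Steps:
((315 - 1*(-773))/(-63) - 399/887) + 12² = ((315 + 773)*(-1/63) - 399*1/887) + 144 = (1088*(-1/63) - 399/887) + 144 = (-1088/63 - 399/887) + 144 = -990193/55881 + 144 = 7056671/55881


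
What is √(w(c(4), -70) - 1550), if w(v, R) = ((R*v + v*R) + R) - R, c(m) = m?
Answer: I*√2110 ≈ 45.935*I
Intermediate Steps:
w(v, R) = 2*R*v (w(v, R) = ((R*v + R*v) + R) - R = (2*R*v + R) - R = (R + 2*R*v) - R = 2*R*v)
√(w(c(4), -70) - 1550) = √(2*(-70)*4 - 1550) = √(-560 - 1550) = √(-2110) = I*√2110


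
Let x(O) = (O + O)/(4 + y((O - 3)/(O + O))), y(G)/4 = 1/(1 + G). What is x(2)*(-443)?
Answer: -1329/7 ≈ -189.86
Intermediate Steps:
y(G) = 4/(1 + G)
x(O) = 2*O/(4 + 4/(1 + (-3 + O)/(2*O))) (x(O) = (O + O)/(4 + 4/(1 + (O - 3)/(O + O))) = (2*O)/(4 + 4/(1 + (-3 + O)/((2*O)))) = (2*O)/(4 + 4/(1 + (-3 + O)*(1/(2*O)))) = (2*O)/(4 + 4/(1 + (-3 + O)/(2*O))) = 2*O/(4 + 4/(1 + (-3 + O)/(2*O))))
x(2)*(-443) = ((3/2)*2*(-1 + 2)/(-3 + 5*2))*(-443) = ((3/2)*2*1/(-3 + 10))*(-443) = ((3/2)*2*1/7)*(-443) = ((3/2)*2*(1/7)*1)*(-443) = (3/7)*(-443) = -1329/7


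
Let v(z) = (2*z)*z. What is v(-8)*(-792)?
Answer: -101376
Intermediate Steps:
v(z) = 2*z**2
v(-8)*(-792) = (2*(-8)**2)*(-792) = (2*64)*(-792) = 128*(-792) = -101376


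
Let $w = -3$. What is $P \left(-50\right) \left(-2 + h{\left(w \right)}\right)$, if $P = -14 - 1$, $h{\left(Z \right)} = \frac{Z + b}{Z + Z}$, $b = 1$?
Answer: $-1250$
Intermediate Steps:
$h{\left(Z \right)} = \frac{1 + Z}{2 Z}$ ($h{\left(Z \right)} = \frac{Z + 1}{Z + Z} = \frac{1 + Z}{2 Z}$)
$P = -15$
$P \left(-50\right) \left(-2 + h{\left(w \right)}\right) = \left(-15\right) \left(-50\right) \left(-2 + \frac{1 - 3}{2 \left(-3\right)}\right) = 750 \left(-2 + \frac{1}{2} \left(- \frac{1}{3}\right) \left(-2\right)\right) = 750 \left(-2 + \frac{1}{3}\right) = 750 \left(- \frac{5}{3}\right) = -1250$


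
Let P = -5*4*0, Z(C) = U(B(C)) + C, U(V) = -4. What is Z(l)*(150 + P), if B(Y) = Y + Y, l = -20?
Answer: -3600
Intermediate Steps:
B(Y) = 2*Y
Z(C) = -4 + C
P = 0 (P = -20*0 = 0)
Z(l)*(150 + P) = (-4 - 20)*(150 + 0) = -24*150 = -3600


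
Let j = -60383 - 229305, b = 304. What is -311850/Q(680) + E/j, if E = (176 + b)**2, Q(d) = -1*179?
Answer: 11287245150/6481769 ≈ 1741.4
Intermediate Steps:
Q(d) = -179
j = -289688
E = 230400 (E = (176 + 304)**2 = 480**2 = 230400)
-311850/Q(680) + E/j = -311850/(-179) + 230400/(-289688) = -311850*(-1/179) + 230400*(-1/289688) = 311850/179 - 28800/36211 = 11287245150/6481769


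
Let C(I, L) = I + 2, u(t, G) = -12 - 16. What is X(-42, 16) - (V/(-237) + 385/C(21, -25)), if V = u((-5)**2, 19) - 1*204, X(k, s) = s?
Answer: -9365/5451 ≈ -1.7180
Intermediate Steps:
u(t, G) = -28
C(I, L) = 2 + I
V = -232 (V = -28 - 1*204 = -28 - 204 = -232)
X(-42, 16) - (V/(-237) + 385/C(21, -25)) = 16 - (-232/(-237) + 385/(2 + 21)) = 16 - (-232*(-1/237) + 385/23) = 16 - (232/237 + 385*(1/23)) = 16 - (232/237 + 385/23) = 16 - 1*96581/5451 = 16 - 96581/5451 = -9365/5451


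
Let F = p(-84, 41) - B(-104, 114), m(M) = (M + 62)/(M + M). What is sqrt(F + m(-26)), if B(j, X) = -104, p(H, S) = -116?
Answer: I*sqrt(2145)/13 ≈ 3.5626*I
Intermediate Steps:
m(M) = (62 + M)/(2*M) (m(M) = (62 + M)/((2*M)) = (62 + M)*(1/(2*M)) = (62 + M)/(2*M))
F = -12 (F = -116 - 1*(-104) = -116 + 104 = -12)
sqrt(F + m(-26)) = sqrt(-12 + (1/2)*(62 - 26)/(-26)) = sqrt(-12 + (1/2)*(-1/26)*36) = sqrt(-12 - 9/13) = sqrt(-165/13) = I*sqrt(2145)/13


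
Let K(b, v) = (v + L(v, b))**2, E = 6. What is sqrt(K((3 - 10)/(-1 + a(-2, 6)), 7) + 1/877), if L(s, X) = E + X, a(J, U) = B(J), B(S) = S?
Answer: sqrt(1627484857)/2631 ≈ 15.333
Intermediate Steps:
a(J, U) = J
L(s, X) = 6 + X
K(b, v) = (6 + b + v)**2 (K(b, v) = (v + (6 + b))**2 = (6 + b + v)**2)
sqrt(K((3 - 10)/(-1 + a(-2, 6)), 7) + 1/877) = sqrt((6 + (3 - 10)/(-1 - 2) + 7)**2 + 1/877) = sqrt((6 - 7/(-3) + 7)**2 + 1/877) = sqrt((6 - 7*(-1/3) + 7)**2 + 1/877) = sqrt((6 + 7/3 + 7)**2 + 1/877) = sqrt((46/3)**2 + 1/877) = sqrt(2116/9 + 1/877) = sqrt(1855741/7893) = sqrt(1627484857)/2631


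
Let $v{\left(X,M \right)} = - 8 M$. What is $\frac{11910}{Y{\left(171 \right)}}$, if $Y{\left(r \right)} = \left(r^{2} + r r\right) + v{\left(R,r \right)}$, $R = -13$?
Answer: $\frac{1985}{9519} \approx 0.20853$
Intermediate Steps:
$Y{\left(r \right)} = - 8 r + 2 r^{2}$ ($Y{\left(r \right)} = \left(r^{2} + r r\right) - 8 r = \left(r^{2} + r^{2}\right) - 8 r = 2 r^{2} - 8 r = - 8 r + 2 r^{2}$)
$\frac{11910}{Y{\left(171 \right)}} = \frac{11910}{2 \cdot 171 \left(-4 + 171\right)} = \frac{11910}{2 \cdot 171 \cdot 167} = \frac{11910}{57114} = 11910 \cdot \frac{1}{57114} = \frac{1985}{9519}$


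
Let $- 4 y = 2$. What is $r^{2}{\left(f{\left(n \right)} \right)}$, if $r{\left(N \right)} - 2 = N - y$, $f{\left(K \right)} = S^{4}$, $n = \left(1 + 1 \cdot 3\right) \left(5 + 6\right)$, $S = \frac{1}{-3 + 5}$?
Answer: $\frac{1681}{256} \approx 6.5664$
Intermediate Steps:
$S = \frac{1}{2} \approx 0.5$
$y = - \frac{1}{2}$ ($y = \left(- \frac{1}{4}\right) 2 = - \frac{1}{2} \approx -0.5$)
$n = 44$ ($n = \left(1 + 3\right) 11 = 4 \cdot 11 = 44$)
$f{\left(K \right)} = \frac{1}{16}$ ($f{\left(K \right)} = \left(\frac{1}{2}\right)^{4} = \frac{1}{16}$)
$r{\left(N \right)} = \frac{5}{2} + N$ ($r{\left(N \right)} = 2 + \left(N - - \frac{1}{2}\right) = 2 + \left(N + \frac{1}{2}\right) = 2 + \left(\frac{1}{2} + N\right) = \frac{5}{2} + N$)
$r^{2}{\left(f{\left(n \right)} \right)} = \left(\frac{5}{2} + \frac{1}{16}\right)^{2} = \left(\frac{41}{16}\right)^{2} = \frac{1681}{256}$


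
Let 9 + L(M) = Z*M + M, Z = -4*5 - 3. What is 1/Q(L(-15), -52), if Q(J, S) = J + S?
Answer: 1/269 ≈ 0.0037175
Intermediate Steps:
Z = -23 (Z = -20 - 3 = -23)
L(M) = -9 - 22*M (L(M) = -9 + (-23*M + M) = -9 - 22*M)
1/Q(L(-15), -52) = 1/((-9 - 22*(-15)) - 52) = 1/((-9 + 330) - 52) = 1/(321 - 52) = 1/269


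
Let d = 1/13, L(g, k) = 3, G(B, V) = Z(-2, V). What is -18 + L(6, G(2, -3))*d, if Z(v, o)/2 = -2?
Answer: -231/13 ≈ -17.769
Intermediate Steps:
Z(v, o) = -4 (Z(v, o) = 2*(-2) = -4)
G(B, V) = -4
d = 1/13 ≈ 0.076923
-18 + L(6, G(2, -3))*d = -18 + 3*(1/13) = -18 + 3/13 = -231/13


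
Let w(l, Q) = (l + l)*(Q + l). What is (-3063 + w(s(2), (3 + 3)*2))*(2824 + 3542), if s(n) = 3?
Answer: -18926118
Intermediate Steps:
w(l, Q) = 2*l*(Q + l) (w(l, Q) = (2*l)*(Q + l) = 2*l*(Q + l))
(-3063 + w(s(2), (3 + 3)*2))*(2824 + 3542) = (-3063 + 2*3*((3 + 3)*2 + 3))*(2824 + 3542) = (-3063 + 2*3*(6*2 + 3))*6366 = (-3063 + 2*3*(12 + 3))*6366 = (-3063 + 2*3*15)*6366 = (-3063 + 90)*6366 = -2973*6366 = -18926118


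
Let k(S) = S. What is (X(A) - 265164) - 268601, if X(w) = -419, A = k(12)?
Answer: -534184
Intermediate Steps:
A = 12
(X(A) - 265164) - 268601 = (-419 - 265164) - 268601 = -265583 - 268601 = -534184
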